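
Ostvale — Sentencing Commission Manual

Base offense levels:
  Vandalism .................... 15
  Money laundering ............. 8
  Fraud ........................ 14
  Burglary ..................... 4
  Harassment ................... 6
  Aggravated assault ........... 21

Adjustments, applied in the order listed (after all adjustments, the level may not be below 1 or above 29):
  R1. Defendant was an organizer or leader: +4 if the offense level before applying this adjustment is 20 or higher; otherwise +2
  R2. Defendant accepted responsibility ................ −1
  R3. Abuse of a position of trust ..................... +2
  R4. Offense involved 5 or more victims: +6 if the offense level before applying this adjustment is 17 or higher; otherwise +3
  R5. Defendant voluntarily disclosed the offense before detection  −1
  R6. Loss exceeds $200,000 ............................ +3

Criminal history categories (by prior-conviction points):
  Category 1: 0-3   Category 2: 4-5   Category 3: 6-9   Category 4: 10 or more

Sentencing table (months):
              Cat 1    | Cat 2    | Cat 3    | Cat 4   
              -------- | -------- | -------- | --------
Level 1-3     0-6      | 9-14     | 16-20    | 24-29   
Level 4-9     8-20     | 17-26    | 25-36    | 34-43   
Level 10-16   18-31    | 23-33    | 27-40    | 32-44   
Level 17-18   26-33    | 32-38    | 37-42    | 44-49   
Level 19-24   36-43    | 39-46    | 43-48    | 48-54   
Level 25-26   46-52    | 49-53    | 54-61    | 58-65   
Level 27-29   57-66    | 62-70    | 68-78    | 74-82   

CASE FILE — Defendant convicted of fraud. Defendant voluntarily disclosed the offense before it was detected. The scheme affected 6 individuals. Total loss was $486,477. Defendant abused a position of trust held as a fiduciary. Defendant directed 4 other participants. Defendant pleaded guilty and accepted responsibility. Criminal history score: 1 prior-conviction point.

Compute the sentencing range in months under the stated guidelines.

Base offense level for fraud: 14.
R1 applies (level before this adjustment is 14 < 20, so +2): 14 + 2 = 16.
R2 applies: 16 − 1 = 15.
R3 applies: 15 + 2 = 17.
R4 applies (level before this adjustment is 17 ≥ 17, so +6): 17 + 6 = 23.
R5 applies: 23 − 1 = 22.
R6 applies: 22 + 3 = 25.
Final offense level: 25.
Criminal history: 1 prior point → Category 1 (0-3).
Level 25 falls in the 25-26 band.
Grid: Level 25-26 × Category 1 = 46-52 months.

46-52 months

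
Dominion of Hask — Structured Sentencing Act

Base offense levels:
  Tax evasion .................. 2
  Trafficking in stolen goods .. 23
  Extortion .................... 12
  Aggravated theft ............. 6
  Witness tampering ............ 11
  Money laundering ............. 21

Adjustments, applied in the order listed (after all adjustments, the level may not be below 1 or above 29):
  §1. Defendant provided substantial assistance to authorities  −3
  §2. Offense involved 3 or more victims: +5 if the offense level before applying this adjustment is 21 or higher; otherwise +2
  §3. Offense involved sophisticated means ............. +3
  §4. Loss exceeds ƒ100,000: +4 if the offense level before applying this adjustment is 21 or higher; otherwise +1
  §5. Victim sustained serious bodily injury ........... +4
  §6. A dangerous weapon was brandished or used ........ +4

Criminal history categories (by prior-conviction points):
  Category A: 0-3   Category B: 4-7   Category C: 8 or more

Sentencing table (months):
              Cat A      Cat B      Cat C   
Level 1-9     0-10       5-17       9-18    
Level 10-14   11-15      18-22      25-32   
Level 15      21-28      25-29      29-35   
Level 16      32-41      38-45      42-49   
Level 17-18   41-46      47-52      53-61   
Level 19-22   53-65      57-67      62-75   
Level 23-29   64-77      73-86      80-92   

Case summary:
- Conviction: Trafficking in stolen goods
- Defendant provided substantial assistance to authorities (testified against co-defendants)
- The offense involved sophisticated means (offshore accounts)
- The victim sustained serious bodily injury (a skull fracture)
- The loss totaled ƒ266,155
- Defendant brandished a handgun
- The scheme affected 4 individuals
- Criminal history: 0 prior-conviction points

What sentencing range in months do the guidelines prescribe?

64-77 months

Base offense level for trafficking in stolen goods: 23.
§1 applies: 23 − 3 = 20.
§2 applies (level before this adjustment is 20 < 21, so +2): 20 + 2 = 22.
§3 applies: 22 + 3 = 25.
§4 applies (level before this adjustment is 25 ≥ 21, so +4): 25 + 4 = 29.
§5 applies: 29 + 4 = 33.
§6 applies: 33 + 4 = 37.
Level 37 exceeds the maximum of 29; capped at 29.
Final offense level: 29.
Criminal history: 0 prior points → Category A (0-3).
Level 29 falls in the 23-29 band.
Grid: Level 23-29 × Category A = 64-77 months.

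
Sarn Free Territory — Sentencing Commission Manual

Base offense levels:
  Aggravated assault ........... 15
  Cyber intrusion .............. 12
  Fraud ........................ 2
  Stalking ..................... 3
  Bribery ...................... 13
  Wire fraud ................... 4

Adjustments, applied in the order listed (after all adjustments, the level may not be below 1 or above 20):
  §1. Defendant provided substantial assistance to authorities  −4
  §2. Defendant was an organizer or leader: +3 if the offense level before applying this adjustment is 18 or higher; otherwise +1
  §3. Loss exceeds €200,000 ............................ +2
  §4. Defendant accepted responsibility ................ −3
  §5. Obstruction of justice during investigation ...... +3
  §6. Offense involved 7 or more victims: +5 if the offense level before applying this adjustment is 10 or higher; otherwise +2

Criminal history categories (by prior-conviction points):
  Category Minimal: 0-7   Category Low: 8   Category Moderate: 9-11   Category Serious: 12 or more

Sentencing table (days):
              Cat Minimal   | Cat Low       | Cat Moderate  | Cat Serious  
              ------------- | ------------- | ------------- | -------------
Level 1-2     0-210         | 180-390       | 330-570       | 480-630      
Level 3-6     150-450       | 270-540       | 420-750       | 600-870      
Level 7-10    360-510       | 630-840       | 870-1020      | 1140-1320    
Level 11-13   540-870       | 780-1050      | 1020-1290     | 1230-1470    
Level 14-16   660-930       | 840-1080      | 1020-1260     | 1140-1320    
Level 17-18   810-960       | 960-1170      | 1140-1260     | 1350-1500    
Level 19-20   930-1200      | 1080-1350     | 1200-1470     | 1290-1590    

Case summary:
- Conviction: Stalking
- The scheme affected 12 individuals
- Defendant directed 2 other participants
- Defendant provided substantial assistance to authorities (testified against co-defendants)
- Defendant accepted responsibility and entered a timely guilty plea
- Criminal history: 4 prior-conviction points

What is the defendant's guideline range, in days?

Base offense level for stalking: 3.
§1 applies: 3 − 4 = -1.
§2 applies (level before this adjustment is -1 < 18, so +1): -1 + 1 = 0.
§4 applies: 0 − 3 = -3.
§6 applies (level before this adjustment is -3 < 10, so +2): -3 + 2 = -1.
Level -1 is below the minimum of 1; floored at 1.
Final offense level: 1.
Criminal history: 4 prior points → Category Minimal (0-7).
Level 1 falls in the 1-2 band.
Grid: Level 1-2 × Category Minimal = 0-210 days.

0-210 days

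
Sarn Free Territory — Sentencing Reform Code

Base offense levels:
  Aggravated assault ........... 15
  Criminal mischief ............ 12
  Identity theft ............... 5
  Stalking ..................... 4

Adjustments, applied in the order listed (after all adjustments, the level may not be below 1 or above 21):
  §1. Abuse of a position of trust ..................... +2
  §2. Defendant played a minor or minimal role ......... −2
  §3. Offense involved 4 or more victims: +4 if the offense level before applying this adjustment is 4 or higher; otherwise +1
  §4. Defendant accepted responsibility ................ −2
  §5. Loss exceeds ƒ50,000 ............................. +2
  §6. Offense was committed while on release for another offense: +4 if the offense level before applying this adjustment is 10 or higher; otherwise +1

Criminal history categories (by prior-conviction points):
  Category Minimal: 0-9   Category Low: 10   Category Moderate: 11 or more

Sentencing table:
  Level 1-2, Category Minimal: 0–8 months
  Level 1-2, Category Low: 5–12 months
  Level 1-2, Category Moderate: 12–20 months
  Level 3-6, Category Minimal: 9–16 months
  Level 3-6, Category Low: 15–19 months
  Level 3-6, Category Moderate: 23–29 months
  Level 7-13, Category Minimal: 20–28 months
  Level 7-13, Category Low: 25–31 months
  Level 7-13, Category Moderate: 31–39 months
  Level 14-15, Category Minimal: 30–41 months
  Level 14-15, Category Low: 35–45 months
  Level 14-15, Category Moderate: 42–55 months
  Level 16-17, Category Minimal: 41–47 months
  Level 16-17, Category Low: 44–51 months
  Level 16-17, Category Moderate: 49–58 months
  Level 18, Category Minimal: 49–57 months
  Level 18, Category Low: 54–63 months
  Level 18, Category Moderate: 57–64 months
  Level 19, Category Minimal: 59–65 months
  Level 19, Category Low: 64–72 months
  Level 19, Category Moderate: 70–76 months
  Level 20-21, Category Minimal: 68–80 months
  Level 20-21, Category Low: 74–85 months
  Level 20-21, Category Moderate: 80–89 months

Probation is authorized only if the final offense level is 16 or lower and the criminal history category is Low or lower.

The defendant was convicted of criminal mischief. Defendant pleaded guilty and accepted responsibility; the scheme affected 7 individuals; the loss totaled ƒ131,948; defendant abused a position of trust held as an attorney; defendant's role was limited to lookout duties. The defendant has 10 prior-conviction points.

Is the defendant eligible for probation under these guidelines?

Yes

Base offense level for criminal mischief: 12.
§1 applies: 12 + 2 = 14.
§2 applies: 14 − 2 = 12.
§3 applies (level before this adjustment is 12 ≥ 4, so +4): 12 + 4 = 16.
§4 applies: 16 − 2 = 14.
§5 applies: 14 + 2 = 16.
Final offense level: 16.
Criminal history: 10 prior points → Category Low (10).
Level 16 falls in the 16-17 band.
Grid: Level 16-17 × Category Low = 44-51 months.
Probation check: level 16 ≤ 16 and category Low ≤ Low → eligible.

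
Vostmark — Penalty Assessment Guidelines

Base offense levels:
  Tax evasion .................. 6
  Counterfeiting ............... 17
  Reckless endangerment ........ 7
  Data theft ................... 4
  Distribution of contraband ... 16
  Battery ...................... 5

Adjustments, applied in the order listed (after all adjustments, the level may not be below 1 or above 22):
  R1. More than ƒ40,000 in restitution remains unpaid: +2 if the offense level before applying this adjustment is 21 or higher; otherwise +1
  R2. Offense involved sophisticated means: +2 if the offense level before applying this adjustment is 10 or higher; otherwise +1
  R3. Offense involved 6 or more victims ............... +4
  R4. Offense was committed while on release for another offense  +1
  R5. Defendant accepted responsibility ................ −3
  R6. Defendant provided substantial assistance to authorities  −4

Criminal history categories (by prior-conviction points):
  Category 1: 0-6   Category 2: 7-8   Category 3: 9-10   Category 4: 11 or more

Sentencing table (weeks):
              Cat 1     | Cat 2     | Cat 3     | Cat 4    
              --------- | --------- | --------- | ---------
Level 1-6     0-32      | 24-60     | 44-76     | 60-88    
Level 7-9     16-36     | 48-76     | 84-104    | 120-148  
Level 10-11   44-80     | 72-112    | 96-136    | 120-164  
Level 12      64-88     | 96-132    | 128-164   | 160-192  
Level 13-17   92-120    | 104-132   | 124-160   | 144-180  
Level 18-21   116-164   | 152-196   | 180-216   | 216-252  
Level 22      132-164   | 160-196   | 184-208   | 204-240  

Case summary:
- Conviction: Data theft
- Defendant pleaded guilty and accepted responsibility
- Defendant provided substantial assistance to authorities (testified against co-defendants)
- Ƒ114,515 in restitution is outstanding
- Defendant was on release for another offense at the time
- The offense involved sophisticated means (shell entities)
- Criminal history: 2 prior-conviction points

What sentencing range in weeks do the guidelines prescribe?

Base offense level for data theft: 4.
R1 applies (level before this adjustment is 4 < 21, so +1): 4 + 1 = 5.
R2 applies (level before this adjustment is 5 < 10, so +1): 5 + 1 = 6.
R3 does not apply.
R4 applies: 6 + 1 = 7.
R5 applies: 7 − 3 = 4.
R6 applies: 4 − 4 = 0.
Level 0 is below the minimum of 1; floored at 1.
Final offense level: 1.
Criminal history: 2 prior points → Category 1 (0-6).
Level 1 falls in the 1-6 band.
Grid: Level 1-6 × Category 1 = 0-32 weeks.

0-32 weeks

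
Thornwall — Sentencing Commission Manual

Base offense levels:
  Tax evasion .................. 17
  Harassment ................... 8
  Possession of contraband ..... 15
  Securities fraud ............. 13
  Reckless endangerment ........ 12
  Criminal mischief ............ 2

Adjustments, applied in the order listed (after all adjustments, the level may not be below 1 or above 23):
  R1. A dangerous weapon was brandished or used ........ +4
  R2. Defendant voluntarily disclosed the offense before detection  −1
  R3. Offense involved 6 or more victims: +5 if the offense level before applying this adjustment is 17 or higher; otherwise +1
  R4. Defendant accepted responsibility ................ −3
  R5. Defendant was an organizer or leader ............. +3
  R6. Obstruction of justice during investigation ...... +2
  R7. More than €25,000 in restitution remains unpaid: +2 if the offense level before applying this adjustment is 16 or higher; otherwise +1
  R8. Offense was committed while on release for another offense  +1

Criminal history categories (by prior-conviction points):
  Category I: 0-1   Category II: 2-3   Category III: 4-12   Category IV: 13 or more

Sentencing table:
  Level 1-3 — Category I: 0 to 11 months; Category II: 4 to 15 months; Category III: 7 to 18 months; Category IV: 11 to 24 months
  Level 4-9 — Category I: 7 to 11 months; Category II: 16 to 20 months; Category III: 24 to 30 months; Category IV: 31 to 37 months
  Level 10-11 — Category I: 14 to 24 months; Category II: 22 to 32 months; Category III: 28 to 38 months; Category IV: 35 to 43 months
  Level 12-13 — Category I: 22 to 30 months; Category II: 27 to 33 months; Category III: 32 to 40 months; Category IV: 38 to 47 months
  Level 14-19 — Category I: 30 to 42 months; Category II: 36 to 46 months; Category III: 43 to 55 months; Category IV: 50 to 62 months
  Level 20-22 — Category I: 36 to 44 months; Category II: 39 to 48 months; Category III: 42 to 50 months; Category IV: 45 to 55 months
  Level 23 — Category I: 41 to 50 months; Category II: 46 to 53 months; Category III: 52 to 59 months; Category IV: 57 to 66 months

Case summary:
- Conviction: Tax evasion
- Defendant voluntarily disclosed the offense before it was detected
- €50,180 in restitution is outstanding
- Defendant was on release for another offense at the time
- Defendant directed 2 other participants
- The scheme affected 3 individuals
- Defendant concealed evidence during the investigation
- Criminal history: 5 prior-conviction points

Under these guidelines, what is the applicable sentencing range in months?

52-59 months

Base offense level for tax evasion: 17.
R2 applies: 17 − 1 = 16.
R5 applies: 16 + 3 = 19.
R6 applies: 19 + 2 = 21.
R7 applies (level before this adjustment is 21 ≥ 16, so +2): 21 + 2 = 23.
R8 applies: 23 + 1 = 24.
Level 24 exceeds the maximum of 23; capped at 23.
Final offense level: 23.
Criminal history: 5 prior points → Category III (4-12).
Level 23 falls in the 23 band.
Grid: Level 23 × Category III = 52-59 months.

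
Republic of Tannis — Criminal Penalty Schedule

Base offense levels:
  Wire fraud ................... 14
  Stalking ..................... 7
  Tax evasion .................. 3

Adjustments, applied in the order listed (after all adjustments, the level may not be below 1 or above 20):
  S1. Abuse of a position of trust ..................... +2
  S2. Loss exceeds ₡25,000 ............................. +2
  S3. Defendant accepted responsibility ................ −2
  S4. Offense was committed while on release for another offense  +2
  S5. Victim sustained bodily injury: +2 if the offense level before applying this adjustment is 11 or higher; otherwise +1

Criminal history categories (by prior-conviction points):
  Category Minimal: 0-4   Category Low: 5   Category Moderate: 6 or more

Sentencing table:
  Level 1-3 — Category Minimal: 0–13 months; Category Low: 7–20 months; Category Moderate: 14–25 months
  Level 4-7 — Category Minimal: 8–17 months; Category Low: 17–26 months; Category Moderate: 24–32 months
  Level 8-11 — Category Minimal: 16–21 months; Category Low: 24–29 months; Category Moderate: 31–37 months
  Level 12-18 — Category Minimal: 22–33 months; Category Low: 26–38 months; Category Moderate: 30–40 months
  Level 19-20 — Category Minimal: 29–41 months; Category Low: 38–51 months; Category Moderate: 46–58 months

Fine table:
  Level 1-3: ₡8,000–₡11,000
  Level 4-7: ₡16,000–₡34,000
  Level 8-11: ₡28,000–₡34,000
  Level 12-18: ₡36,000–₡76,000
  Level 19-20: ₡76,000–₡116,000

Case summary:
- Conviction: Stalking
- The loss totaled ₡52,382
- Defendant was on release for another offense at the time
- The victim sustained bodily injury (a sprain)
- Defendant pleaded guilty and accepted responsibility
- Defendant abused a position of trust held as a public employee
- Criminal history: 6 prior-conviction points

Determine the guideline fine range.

Base offense level for stalking: 7.
S1 applies: 7 + 2 = 9.
S2 applies: 9 + 2 = 11.
S3 applies: 11 − 2 = 9.
S4 applies: 9 + 2 = 11.
S5 applies (level before this adjustment is 11 ≥ 11, so +2): 11 + 2 = 13.
Final offense level: 13.
Level 13 falls in the 12-18 band.
Fine table: Level 12-18 → ₡36,000–₡76,000.

₡36,000–₡76,000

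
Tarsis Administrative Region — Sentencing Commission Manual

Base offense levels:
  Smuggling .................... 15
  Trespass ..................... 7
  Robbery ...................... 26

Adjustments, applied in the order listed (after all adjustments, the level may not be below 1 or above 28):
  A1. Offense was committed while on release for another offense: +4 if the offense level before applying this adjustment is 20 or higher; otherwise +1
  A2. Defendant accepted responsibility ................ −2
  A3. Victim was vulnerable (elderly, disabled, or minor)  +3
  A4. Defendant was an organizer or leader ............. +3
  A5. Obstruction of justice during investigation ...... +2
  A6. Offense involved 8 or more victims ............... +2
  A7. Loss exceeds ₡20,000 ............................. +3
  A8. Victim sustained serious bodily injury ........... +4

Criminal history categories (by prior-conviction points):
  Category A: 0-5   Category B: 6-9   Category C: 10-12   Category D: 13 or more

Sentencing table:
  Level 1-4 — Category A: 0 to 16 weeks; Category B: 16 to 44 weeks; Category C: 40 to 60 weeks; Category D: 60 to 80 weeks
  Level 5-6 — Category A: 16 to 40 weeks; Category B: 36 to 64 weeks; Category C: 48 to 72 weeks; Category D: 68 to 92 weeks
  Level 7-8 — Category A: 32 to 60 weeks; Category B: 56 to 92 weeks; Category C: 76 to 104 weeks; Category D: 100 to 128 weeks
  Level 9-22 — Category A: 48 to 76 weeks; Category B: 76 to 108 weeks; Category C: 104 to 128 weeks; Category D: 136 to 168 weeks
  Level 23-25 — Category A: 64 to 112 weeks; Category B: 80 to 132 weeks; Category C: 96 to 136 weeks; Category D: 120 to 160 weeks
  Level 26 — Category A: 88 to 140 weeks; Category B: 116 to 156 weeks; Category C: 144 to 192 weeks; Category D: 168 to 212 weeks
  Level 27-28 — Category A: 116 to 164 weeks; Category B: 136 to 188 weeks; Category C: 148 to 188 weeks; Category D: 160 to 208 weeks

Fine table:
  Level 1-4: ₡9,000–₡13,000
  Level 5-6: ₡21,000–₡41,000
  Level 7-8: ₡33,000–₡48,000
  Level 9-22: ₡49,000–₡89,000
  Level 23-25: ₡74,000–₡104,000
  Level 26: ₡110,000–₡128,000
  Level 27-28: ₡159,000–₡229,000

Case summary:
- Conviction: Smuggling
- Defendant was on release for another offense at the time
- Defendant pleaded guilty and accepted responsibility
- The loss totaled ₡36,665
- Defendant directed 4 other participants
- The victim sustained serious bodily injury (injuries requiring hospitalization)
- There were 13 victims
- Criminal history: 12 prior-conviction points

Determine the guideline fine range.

₡110,000–₡128,000

Base offense level for smuggling: 15.
A1 applies (level before this adjustment is 15 < 20, so +1): 15 + 1 = 16.
A2 applies: 16 − 2 = 14.
A4 applies: 14 + 3 = 17.
A5 does not apply.
A6 applies: 17 + 2 = 19.
A7 applies: 19 + 3 = 22.
A8 applies: 22 + 4 = 26.
Final offense level: 26.
Level 26 falls in the 26 band.
Fine table: Level 26 → ₡110,000–₡128,000.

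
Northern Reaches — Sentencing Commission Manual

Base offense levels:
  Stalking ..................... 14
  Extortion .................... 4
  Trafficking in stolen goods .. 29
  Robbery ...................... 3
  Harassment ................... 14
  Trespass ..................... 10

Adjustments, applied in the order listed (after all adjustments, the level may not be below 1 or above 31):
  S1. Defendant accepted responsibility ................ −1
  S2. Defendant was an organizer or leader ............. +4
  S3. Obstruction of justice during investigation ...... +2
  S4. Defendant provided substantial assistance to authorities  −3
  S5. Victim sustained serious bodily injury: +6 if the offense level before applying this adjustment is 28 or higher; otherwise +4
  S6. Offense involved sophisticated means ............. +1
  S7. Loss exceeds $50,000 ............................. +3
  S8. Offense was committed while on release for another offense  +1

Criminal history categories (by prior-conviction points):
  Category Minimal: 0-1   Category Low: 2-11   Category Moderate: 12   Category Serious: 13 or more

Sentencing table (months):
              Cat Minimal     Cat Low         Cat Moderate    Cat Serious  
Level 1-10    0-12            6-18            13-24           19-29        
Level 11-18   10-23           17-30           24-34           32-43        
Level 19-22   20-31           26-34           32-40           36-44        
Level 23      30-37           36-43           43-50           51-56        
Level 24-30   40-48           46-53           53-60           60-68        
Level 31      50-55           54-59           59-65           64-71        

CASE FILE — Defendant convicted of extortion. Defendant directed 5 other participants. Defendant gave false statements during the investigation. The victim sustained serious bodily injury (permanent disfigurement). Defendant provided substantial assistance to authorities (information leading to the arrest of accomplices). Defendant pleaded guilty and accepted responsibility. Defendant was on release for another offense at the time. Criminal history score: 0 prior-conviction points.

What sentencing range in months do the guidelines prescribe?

10-23 months

Base offense level for extortion: 4.
S1 applies: 4 − 1 = 3.
S2 applies: 3 + 4 = 7.
S3 applies: 7 + 2 = 9.
S4 applies: 9 − 3 = 6.
S5 applies (level before this adjustment is 6 < 28, so +4): 6 + 4 = 10.
S6 does not apply.
S8 applies: 10 + 1 = 11.
Final offense level: 11.
Criminal history: 0 prior points → Category Minimal (0-1).
Level 11 falls in the 11-18 band.
Grid: Level 11-18 × Category Minimal = 10-23 months.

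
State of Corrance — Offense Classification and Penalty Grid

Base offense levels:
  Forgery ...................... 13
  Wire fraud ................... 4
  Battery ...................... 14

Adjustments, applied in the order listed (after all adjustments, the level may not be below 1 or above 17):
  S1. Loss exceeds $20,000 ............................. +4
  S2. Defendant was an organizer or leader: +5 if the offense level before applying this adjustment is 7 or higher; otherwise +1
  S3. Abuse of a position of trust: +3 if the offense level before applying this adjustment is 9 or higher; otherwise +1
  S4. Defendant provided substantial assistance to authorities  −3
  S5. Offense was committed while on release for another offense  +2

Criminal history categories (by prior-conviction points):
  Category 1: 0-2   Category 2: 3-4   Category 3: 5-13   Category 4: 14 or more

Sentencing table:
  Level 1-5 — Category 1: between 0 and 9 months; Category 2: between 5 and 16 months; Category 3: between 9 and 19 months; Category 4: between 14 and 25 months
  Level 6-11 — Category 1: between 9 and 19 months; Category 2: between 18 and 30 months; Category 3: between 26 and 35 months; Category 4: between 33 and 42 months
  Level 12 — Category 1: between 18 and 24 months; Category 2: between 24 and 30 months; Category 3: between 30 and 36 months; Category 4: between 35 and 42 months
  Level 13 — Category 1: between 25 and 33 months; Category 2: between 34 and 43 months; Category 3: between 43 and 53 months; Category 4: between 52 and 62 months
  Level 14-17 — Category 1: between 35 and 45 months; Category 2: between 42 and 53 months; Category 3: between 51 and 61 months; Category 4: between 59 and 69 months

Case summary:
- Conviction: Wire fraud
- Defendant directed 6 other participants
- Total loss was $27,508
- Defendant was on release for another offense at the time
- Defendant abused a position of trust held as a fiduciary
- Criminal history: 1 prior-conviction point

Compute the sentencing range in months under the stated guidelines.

Base offense level for wire fraud: 4.
S1 applies: 4 + 4 = 8.
S2 applies (level before this adjustment is 8 ≥ 7, so +5): 8 + 5 = 13.
S3 applies (level before this adjustment is 13 ≥ 9, so +3): 13 + 3 = 16.
S4 does not apply.
S5 applies: 16 + 2 = 18.
Level 18 exceeds the maximum of 17; capped at 17.
Final offense level: 17.
Criminal history: 1 prior point → Category 1 (0-2).
Level 17 falls in the 14-17 band.
Grid: Level 14-17 × Category 1 = 35-45 months.

35-45 months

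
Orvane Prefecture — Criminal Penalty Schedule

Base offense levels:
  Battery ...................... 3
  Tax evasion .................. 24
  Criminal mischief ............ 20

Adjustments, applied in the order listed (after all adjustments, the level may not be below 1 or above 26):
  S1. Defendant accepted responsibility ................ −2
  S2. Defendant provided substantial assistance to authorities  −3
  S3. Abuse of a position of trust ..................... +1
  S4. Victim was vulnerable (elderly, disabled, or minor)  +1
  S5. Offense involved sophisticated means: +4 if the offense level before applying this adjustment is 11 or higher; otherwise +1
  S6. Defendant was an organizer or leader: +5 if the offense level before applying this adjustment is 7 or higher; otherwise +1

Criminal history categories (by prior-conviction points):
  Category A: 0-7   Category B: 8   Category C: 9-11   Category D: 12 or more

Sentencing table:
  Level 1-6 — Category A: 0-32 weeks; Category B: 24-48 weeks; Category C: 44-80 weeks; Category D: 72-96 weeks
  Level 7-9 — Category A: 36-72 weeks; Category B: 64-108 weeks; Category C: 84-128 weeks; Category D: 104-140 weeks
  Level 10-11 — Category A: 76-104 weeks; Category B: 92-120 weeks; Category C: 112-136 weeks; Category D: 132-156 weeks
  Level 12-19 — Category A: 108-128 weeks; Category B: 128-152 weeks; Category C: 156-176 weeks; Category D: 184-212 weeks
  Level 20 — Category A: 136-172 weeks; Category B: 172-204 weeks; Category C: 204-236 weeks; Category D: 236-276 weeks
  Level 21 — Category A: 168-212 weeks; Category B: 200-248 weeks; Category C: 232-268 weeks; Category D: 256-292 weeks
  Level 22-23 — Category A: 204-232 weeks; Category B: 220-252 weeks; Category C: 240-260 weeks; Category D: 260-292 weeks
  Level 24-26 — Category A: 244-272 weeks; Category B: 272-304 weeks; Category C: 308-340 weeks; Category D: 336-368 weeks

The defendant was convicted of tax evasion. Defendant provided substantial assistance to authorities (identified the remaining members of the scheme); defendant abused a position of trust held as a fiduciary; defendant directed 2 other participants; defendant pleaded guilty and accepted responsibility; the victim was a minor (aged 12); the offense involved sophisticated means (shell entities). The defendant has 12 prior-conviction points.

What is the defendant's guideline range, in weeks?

336-368 weeks

Base offense level for tax evasion: 24.
S1 applies: 24 − 2 = 22.
S2 applies: 22 − 3 = 19.
S3 applies: 19 + 1 = 20.
S4 applies: 20 + 1 = 21.
S5 applies (level before this adjustment is 21 ≥ 11, so +4): 21 + 4 = 25.
S6 applies (level before this adjustment is 25 ≥ 7, so +5): 25 + 5 = 30.
Level 30 exceeds the maximum of 26; capped at 26.
Final offense level: 26.
Criminal history: 12 prior points → Category D (12+).
Level 26 falls in the 24-26 band.
Grid: Level 24-26 × Category D = 336-368 weeks.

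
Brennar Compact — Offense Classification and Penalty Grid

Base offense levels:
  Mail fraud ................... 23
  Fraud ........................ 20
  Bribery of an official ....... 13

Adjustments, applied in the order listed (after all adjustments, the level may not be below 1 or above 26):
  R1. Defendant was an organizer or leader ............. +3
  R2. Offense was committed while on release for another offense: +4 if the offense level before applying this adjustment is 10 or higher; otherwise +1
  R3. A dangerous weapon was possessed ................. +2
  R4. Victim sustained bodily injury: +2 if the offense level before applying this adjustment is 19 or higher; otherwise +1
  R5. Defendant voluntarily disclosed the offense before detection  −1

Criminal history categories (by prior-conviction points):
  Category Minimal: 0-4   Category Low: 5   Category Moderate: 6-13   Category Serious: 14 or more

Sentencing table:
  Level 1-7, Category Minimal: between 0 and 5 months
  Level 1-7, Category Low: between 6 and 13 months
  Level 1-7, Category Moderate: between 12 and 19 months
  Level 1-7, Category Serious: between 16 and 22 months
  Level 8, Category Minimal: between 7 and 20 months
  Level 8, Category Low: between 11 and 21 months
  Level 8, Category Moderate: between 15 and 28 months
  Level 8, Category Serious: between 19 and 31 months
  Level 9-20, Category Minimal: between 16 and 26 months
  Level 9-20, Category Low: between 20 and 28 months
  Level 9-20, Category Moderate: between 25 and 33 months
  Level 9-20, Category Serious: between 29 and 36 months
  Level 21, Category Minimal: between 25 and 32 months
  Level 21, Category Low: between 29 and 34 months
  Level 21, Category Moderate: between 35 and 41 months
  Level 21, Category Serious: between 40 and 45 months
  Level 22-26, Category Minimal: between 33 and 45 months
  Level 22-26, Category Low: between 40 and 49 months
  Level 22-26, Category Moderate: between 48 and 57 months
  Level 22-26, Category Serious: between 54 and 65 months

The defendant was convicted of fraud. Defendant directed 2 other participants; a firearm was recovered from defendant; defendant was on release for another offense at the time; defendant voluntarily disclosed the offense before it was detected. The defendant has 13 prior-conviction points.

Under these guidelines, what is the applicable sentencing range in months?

Base offense level for fraud: 20.
R1 applies: 20 + 3 = 23.
R2 applies (level before this adjustment is 23 ≥ 10, so +4): 23 + 4 = 27.
R3 applies: 27 + 2 = 29.
R4 does not apply.
R5 applies: 29 − 1 = 28.
Level 28 exceeds the maximum of 26; capped at 26.
Final offense level: 26.
Criminal history: 13 prior points → Category Moderate (6-13).
Level 26 falls in the 22-26 band.
Grid: Level 22-26 × Category Moderate = 48-57 months.

48-57 months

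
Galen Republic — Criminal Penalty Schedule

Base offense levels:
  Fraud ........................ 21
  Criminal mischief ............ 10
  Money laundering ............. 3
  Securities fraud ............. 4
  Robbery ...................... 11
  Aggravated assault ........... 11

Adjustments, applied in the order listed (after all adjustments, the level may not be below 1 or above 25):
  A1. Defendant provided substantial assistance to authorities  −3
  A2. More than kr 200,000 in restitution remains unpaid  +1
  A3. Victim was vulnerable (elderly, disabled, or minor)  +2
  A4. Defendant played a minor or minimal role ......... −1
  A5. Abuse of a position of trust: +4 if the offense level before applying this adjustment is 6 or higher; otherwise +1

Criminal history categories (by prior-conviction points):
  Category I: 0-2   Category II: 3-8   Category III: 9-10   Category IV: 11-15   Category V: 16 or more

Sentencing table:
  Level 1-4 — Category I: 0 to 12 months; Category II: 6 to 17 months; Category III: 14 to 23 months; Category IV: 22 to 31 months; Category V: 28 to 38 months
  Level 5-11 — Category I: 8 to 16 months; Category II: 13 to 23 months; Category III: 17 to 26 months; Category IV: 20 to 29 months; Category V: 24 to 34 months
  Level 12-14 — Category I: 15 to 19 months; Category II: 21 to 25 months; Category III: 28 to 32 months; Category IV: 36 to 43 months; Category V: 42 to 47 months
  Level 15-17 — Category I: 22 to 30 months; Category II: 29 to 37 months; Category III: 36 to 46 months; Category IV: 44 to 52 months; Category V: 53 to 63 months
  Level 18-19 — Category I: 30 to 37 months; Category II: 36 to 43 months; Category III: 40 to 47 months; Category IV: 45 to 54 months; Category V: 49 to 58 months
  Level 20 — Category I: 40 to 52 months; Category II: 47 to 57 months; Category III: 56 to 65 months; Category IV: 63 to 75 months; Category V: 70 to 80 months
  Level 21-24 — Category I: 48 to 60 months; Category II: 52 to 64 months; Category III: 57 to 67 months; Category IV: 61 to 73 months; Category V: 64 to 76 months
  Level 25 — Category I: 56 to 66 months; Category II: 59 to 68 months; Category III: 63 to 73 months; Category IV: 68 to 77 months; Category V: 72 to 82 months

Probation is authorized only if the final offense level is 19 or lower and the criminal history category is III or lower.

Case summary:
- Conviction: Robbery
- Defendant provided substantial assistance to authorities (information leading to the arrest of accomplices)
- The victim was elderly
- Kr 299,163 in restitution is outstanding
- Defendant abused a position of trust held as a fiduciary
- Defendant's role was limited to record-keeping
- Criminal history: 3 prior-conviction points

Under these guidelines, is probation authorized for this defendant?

Base offense level for robbery: 11.
A1 applies: 11 − 3 = 8.
A2 applies: 8 + 1 = 9.
A3 applies: 9 + 2 = 11.
A4 applies: 11 − 1 = 10.
A5 applies (level before this adjustment is 10 ≥ 6, so +4): 10 + 4 = 14.
Final offense level: 14.
Criminal history: 3 prior points → Category II (3-8).
Level 14 falls in the 12-14 band.
Grid: Level 12-14 × Category II = 21-25 months.
Probation check: level 14 ≤ 19 and category II ≤ III → eligible.

Yes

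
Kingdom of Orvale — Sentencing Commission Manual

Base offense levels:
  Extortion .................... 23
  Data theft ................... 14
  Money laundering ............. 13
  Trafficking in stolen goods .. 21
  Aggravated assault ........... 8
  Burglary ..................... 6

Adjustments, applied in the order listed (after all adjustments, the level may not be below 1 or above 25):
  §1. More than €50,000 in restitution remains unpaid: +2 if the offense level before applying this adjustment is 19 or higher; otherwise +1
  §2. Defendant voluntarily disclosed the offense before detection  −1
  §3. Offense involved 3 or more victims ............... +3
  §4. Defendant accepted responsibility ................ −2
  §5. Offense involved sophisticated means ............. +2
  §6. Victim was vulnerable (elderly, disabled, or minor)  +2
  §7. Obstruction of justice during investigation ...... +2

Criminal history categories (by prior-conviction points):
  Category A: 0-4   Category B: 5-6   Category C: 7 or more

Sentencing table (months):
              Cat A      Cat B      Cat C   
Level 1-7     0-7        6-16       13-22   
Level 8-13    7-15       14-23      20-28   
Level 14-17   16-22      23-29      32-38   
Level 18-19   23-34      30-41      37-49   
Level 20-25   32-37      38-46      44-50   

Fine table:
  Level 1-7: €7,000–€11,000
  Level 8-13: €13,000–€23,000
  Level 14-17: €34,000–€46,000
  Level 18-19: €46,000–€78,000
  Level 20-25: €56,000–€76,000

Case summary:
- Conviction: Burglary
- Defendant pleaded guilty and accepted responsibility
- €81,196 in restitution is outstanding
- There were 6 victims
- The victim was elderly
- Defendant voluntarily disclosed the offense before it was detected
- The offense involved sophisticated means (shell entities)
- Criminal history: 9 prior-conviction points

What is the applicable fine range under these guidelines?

€13,000–€23,000

Base offense level for burglary: 6.
§1 applies (level before this adjustment is 6 < 19, so +1): 6 + 1 = 7.
§2 applies: 7 − 1 = 6.
§3 applies: 6 + 3 = 9.
§4 applies: 9 − 2 = 7.
§5 applies: 7 + 2 = 9.
§6 applies: 9 + 2 = 11.
§7 does not apply.
Final offense level: 11.
Level 11 falls in the 8-13 band.
Fine table: Level 8-13 → €13,000–€23,000.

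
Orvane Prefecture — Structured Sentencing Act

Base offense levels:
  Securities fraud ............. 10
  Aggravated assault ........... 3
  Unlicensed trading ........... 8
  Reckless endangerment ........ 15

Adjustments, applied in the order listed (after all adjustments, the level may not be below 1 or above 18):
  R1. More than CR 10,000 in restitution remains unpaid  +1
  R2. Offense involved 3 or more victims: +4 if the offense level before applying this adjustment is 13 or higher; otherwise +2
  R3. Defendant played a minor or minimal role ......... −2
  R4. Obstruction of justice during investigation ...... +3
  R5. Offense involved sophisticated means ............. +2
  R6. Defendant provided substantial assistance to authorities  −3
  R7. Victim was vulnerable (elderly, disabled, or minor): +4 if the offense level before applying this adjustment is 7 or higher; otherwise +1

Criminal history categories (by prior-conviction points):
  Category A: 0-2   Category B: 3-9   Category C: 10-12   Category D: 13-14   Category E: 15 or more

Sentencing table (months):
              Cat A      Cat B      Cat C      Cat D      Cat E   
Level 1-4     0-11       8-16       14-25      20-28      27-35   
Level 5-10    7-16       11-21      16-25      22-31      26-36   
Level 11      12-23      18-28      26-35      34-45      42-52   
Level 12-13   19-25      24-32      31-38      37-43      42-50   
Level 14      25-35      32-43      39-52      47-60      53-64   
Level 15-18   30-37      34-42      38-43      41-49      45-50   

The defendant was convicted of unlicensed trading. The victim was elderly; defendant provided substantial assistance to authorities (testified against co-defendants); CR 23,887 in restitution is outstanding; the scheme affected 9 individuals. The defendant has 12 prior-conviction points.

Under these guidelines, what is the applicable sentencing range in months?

Base offense level for unlicensed trading: 8.
R1 applies: 8 + 1 = 9.
R2 applies (level before this adjustment is 9 < 13, so +2): 9 + 2 = 11.
R5 does not apply.
R6 applies: 11 − 3 = 8.
R7 applies (level before this adjustment is 8 ≥ 7, so +4): 8 + 4 = 12.
Final offense level: 12.
Criminal history: 12 prior points → Category C (10-12).
Level 12 falls in the 12-13 band.
Grid: Level 12-13 × Category C = 31-38 months.

31-38 months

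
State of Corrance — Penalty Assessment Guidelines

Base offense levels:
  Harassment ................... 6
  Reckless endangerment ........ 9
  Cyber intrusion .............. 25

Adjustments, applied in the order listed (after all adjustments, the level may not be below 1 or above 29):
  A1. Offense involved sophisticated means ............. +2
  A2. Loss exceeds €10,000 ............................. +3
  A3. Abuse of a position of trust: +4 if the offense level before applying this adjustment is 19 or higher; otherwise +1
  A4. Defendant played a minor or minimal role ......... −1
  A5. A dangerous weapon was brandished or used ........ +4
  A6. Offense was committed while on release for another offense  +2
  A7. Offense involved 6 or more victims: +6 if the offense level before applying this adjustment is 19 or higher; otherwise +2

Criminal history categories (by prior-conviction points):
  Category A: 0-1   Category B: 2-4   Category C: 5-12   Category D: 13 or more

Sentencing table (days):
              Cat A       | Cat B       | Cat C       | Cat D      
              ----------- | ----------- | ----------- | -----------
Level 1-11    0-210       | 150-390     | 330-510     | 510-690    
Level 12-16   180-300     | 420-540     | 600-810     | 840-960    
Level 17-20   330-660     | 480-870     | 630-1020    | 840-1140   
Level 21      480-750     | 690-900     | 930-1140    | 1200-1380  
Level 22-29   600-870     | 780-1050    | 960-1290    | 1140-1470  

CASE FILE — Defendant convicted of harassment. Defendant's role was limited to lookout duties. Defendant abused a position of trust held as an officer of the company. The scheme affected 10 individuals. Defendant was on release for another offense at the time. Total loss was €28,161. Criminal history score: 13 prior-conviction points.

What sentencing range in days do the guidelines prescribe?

Base offense level for harassment: 6.
A1 does not apply.
A2 applies: 6 + 3 = 9.
A3 applies (level before this adjustment is 9 < 19, so +1): 9 + 1 = 10.
A4 applies: 10 − 1 = 9.
A6 applies: 9 + 2 = 11.
A7 applies (level before this adjustment is 11 < 19, so +2): 11 + 2 = 13.
Final offense level: 13.
Criminal history: 13 prior points → Category D (13+).
Level 13 falls in the 12-16 band.
Grid: Level 12-16 × Category D = 840-960 days.

840-960 days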